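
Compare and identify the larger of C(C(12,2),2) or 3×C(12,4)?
C(C(12,2),2)

C(C(12,2),2)=2,145, 3×C(12,4)=1,485.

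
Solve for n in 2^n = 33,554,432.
33,554,432 = 1,024 × 1,024 × 32 = 2^10 × 2^10 × 2^5 = 2^25, so n = 25.
Final answer: 25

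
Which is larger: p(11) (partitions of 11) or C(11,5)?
C(11,5)
Pentagonal recurrence p(n) = p(n−1) + p(n−2) − p(n−5) − p(n−7) + …: p(11) = p(10) + p(9) − p(6) − p(4) = 42 + 30 − 11 − 5 = 56; C(11,5) = 462.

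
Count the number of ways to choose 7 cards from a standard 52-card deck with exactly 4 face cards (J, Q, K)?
4,890,600

Reasoning: 12 face cards and 40 non-face cards: C(12,4) × C(40,3) = 495 × 9,880 = 4,890,600.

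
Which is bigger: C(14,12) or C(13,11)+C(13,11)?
C(13,11)+C(13,11)

Solution: C(14,12)=91; C(13,11)+C(13,11)=78+78=156.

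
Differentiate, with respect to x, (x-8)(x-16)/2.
(2x - 24)/2

d/dx[(x-8)(x-16)] = (x-16) + (x-8) = 2x - 24. Dividing by 2 gives (2x - 24)/2.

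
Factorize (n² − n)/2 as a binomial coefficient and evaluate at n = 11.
C(n,2); C(11,2) = 55

Solution: (n² − n)/2 = n(n−1)/2 = C(n,2). At n = 11: C(11,2) = 55.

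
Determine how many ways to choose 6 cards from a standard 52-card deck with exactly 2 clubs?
13 clubs and 39 non-clubs: C(13,2) × C(39,4) = 78 × 82251 = 6,415,578.
Final answer: 6,415,578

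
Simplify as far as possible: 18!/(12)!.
13,366,080

This equals 18×17×...×13 = 13,366,080.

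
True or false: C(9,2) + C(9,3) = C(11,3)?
False

Working:
Pascal's identity gives C(10,3) = 120, whereas C(11,3) = 165.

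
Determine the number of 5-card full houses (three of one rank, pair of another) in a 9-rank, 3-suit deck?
216
Triple rank: 9. Triple suits: C(3,3)=1. Pair rank: 8. Pair suits: C(3,2)=3. Total: 216.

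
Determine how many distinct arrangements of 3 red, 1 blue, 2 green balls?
60

Solution: Multinomial: 6!/(3! × 1! × 2!) = 60.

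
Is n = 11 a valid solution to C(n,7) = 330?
Yes
C(11,7) = 11·10·9·8·7·6·5/7! = 1,663,200/5,040 = 330, which equals 330.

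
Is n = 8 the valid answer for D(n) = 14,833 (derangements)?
Yes
D(8) = (8-1)·[D(7) + D(6)] = 7·[1,854 + 265] = 14,833, which equals 14,833.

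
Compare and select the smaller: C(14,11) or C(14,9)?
C(14,11)=364, C(14,9)=2,002.

Answer: C(14,11)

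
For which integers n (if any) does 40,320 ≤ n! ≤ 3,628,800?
8, 9, 10

Explanation: n! is strictly increasing; 8! = 40,320 and 10! = 3,628,800, so valid n = 8, 9, 10.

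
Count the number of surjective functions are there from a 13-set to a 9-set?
130,456,085,760

Reasoning: Onto functions = 9! × S(13,9)
First compute S(13,9) via recurrence:
Using the Stirling recurrence: S(n,k) = k·S(n-1,k) + S(n-1,k-1)
S(13,9) = 9·S(12,9) + S(12,8)
         = 9·22275 + 159027
         = 200475 + 159027
         = 359,502
Then: 362880 × 359502 = 130,456,085,760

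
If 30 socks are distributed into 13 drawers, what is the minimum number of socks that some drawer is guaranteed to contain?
Pigeonhole: ⌈30/13⌉ = 3.

Answer: 3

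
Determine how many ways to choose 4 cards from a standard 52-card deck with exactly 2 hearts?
57,798
13 hearts and 39 non-hearts: C(13,2) × C(39,2) = 78 × 741 = 57,798.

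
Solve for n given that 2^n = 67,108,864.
26

Explanation: 67,108,864 = 1,024 × 1,024 × 64 = 2^10 × 2^10 × 2^6 = 2^26, so n = 26.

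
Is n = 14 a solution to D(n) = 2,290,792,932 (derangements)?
No

D(14) = (14-1)·[D(13) + D(12)] = 13·[2,290,792,932 + 176,214,841] = 32,071,101,049, which does not equal 2,290,792,932.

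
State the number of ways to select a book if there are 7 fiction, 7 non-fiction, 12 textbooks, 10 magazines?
36
By the addition principle: 7 + 7 + 12 + 10 = 36.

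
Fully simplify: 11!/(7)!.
7,920

Working:
This equals 11×10×...×8 = 7,920.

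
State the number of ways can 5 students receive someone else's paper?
44

Solution: Using D(n) = (n-1)[D(n-1) + D(n-2)]:
D(5) = (5-1) × [D(4) + D(3)]
      = 4 × [9 + 2]
      = 4 × 11
      = 44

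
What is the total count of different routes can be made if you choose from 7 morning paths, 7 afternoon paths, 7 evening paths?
343

Solution: By the multiplication principle: 7 × 7 × 7 = 343.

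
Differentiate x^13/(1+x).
(13x^12(1+x) - x^13)/(1+x)²

Working:
Quotient rule: [13x^{12}(1+x) - x^13]/(1+x)².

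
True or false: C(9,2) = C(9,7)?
Symmetry C(n,k) = C(n,n-k): C(9,2) = 36 and C(9,7) = 36. Both sides agree, so the statement holds.
Final answer: True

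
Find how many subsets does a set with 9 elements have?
512

Reasoning: Each element can be included or excluded: 2^9 = 512.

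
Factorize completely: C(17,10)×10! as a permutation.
P(17,10)

Explanation: C(17,10)×10! = [17!/(10!(7)!)]×10! = 17!/(7)! = P(17,10) = 70,572,902,400.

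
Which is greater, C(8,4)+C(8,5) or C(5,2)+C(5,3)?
First=126, Second=20.

Answer: C(8,4)+C(8,5)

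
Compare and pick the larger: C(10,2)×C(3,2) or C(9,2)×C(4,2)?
C(9,2)×C(4,2)

Reasoning: C(10,2)×C(3,2)=135, C(9,2)×C(4,2)=216.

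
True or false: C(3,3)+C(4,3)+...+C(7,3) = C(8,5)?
False
Hockey stick identity gives Σ = C(8,4) = 70; RHS C(8,5) = 56.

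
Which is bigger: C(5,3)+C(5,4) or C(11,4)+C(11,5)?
C(11,4)+C(11,5)

Working:
First=15, Second=792.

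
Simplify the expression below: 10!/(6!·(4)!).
210

Reasoning: This is C(10,6) = 210.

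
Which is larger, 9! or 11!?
9!=362,880, 11!=39,916,800. 11! > 9!.
Final answer: 11!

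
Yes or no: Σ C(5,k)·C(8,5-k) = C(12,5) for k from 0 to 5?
No

Reasoning: Vandermonde's identity gives C(13,5) = 1,287; RHS C(12,5) = 792.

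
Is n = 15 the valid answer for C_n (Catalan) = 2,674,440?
C_15 = C(30,15)/(15+1) = 155,117,520/16 = 9,694,845, which does not equal 2,674,440.

Answer: No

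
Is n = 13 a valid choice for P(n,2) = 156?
Yes

Reasoning: P(13,2) = 13·12 = 156, which equals 156.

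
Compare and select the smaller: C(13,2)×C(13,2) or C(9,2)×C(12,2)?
C(13,2)×C(13,2)=6,084, C(9,2)×C(12,2)=2,376.

Answer: C(9,2)×C(12,2)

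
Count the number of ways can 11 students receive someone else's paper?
14,684,570

Working:
Using D(n) = (n-1)[D(n-1) + D(n-2)]:
D(11) = (11-1) × [D(10) + D(9)]
      = 10 × [1334961 + 133496]
      = 10 × 1468457
      = 14,684,570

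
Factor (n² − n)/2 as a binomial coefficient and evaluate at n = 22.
C(n,2); C(22,2) = 231

Solution: (n² − n)/2 = n(n−1)/2 = C(n,2). At n = 22: C(22,2) = 231.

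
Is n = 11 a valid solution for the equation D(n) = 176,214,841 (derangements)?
D(11) = (11-1)·[D(10) + D(9)] = 10·[1,334,961 + 133,496] = 14,684,570, which does not equal 176,214,841.
Final answer: No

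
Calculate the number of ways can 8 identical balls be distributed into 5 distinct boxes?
C(8+5-1, 5-1) = C(12, 4) = 495.
Final answer: 495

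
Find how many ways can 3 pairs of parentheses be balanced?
Using the Catalan number formula: C_n = C(2n, n) / (n+1)
C_3 = C(6, 3) / (3+1)
     = 20 / 4
     = 5
Final answer: 5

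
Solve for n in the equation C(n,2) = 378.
28
C(n,2) = n(n−1)/2! is increasing in n, and n(n−1) = 2!·378 = 756 ≈ (n−0.5)^2 gives n ≈ 28.0. Check: C(26,2) = 325, C(27,2) = 351, C(28,2) = 378 ✓. So n = 28.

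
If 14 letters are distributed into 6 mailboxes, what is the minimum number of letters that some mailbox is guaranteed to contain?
3

Explanation: Pigeonhole: ⌈14/6⌉ = 3.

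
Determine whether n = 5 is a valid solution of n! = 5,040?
No
5! = 5·4! = 5·24 = 120, which does not equal 5,040.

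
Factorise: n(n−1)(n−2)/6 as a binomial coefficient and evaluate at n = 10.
C(n,3); C(10,3) = 120

n(n−1)(n−2)/6 = n!/(3!(n−3)!) = C(n,3). At n = 10: C(10,3) = 120.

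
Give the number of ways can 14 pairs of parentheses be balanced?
2,674,440

Solution: Using the Catalan number formula: C_n = C(2n, n) / (n+1)
C_14 = C(28, 14) / (14+1)
     = 40116600 / 15
     = 2,674,440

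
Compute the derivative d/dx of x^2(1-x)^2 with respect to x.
Product rule: 2x^{1}(1-x)^{2} + x^2·(-2)(1-x)^{1}.
Final answer: 2x^1(1-x)^2 - 2x^2(1-x)^1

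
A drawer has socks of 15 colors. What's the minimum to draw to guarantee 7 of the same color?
Worst case: 6 of each = 90. One more: 91.

Answer: 91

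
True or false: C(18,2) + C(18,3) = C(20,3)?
False
Pascal's identity gives C(19,3) = 969, whereas C(20,3) = 1,140.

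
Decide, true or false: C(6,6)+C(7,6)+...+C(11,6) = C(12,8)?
Hockey stick identity gives Σ = C(12,7) = 792; RHS C(12,8) = 495.

Answer: False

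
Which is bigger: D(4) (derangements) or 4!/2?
4!/2

Explanation: D(4) = (4-1)·[D(3) + D(2)] = 3·[2 + 1] = 9; 4!/2 = 24/2 = 12.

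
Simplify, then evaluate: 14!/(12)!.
182
This equals 14×13 = 182.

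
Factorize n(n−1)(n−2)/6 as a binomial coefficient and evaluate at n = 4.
n(n−1)(n−2)/6 = n!/(3!(n−3)!) = C(n,3). At n = 4: C(4,3) = 4.
Final answer: C(n,3); C(4,3) = 4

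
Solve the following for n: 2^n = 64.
6

2^6 = 64, so n = 6.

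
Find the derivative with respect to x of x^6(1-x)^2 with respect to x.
Product rule: 6x^{5}(1-x)^{2} + x^6·(-2)(1-x)^{1}.

Answer: 6x^5(1-x)^2 - 2x^6(1-x)^1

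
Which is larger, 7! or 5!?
7!
7!=5,040, 5!=120. 7! > 5!.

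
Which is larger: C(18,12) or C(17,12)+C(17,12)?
C(18,12)

Solution: C(18,12)=18,564; C(17,12)+C(17,12)=6,188+6,188=12,376.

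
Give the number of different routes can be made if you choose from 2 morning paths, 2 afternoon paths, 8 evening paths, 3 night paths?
96

By the multiplication principle: 2 × 2 × 8 × 3 = 96.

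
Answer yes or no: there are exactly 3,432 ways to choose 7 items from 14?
Yes
C(14,7) = 3,432.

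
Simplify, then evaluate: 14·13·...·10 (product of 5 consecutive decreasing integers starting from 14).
240,240

This is P(14,5) = 14!/(9)! = 240,240.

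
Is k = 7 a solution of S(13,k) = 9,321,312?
No
S(13,7) = 7·S(12,7) + S(12,6) = 7·627,396 + 1,323,652 = 5,715,424, which does not equal 9,321,312.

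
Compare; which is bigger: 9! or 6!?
9!

Reasoning: 9!=362,880, 6!=720. 9! > 6!.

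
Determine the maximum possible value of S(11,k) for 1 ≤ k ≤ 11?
246,730

Reasoning: Row S(11,k) for k = 1..11 (via S(n,k) = k·S(n−1,k) + S(n−1,k−1)): 1, 1,023, 28,501, 145,750, 246,730, 179,487, 63,987, 11,880, 1,155, 55, 1. The row is unimodal; maximum at k = 5: 246,730.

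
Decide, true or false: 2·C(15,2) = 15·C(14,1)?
True

Explanation: Absorption identity k·C(n,k) = n·C(n-1,k-1). LHS = 2·105 = 210; RHS = 15·14 = 210.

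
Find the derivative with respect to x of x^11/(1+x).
(11x^10(1+x) - x^11)/(1+x)²

Explanation: Quotient rule: [11x^{10}(1+x) - x^11]/(1+x)².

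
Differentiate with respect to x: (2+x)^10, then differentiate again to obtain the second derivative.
90(2+x)^8

First derivative: 10(2+x)^{9}. Second derivative: 10·9·(2+x)^{8} = 90(2+x)^{8}.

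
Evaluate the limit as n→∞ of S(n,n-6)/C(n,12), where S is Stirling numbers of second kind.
10395

The leading term of S(n,n-6) as a polynomial in n is (11)!!·C(n,12), so the ratio → (11)!! = 10395.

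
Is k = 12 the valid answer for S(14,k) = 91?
No
S(14,12) = 12·S(13,12) + S(13,11) = 12·78 + 2,431 = 3,367, which does not equal 91.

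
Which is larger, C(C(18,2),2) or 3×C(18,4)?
C(C(18,2),2)=11,628, 3×C(18,4)=9,180.
Final answer: C(C(18,2),2)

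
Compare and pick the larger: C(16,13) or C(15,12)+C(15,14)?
C(16,13)=560; C(15,12)+C(15,14)=455+15=470.
Final answer: C(16,13)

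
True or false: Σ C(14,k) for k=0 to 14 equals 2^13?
False
Binomial theorem: Σ C(14,k) = (1+1)^14 = 2^14 = 16,384; RHS 2^13 = 8,192.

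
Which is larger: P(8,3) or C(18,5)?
P(8,3)=336, C(18,5)=8,568.
Final answer: C(18,5)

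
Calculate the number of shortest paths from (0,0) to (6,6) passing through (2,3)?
350

Explanation: To (2,3): C(5,2)=10. From there: C(7,4)=35. Total: 350.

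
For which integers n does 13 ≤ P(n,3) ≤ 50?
4

Solution: P(3,3)=6; P(4,3)=24; P(5,3)=60. So valid n = 4.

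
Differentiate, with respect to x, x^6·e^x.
(6x^5 + x^6)e^x

Reasoning: Product rule: d/dx[x^6]·e^x + x^6·d/dx[e^x] = 6x^{5}e^x + x^6e^x.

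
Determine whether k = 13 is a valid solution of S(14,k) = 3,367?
No

Explanation: S(14,13) = 13·S(13,13) + S(13,12) = 13·1 + 78 = 91, which does not equal 3,367.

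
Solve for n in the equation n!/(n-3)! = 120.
6

Reasoning: n!/(n-3)! = n×(n-1)×(n-2), a product of 3 consecutive integers ≈ (n−1)^3. 120^(1/3) + 1 ≈ 5.9; check n = 6: 6×5×4 = 120 ✓. So n = 6.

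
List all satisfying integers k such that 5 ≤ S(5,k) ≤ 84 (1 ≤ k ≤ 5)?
2, 3, 4

Working:
S(5,1)=1; S(5,2)=15; S(5,3)=25; S(5,4)=10; S(5,5)=1. So valid k = 2, 3, 4.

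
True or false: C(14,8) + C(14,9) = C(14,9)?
False

Reasoning: Pascal's identity gives C(15,9) = 5,005, whereas C(14,9) = 2,002.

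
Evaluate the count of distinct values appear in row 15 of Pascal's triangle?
8

Working:
Row 15 has entries C(15,0)..C(15,15); by symmetry C(15,k)=C(15,15-k), giving 8 distinct values.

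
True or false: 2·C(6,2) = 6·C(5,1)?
Absorption identity k·C(n,k) = n·C(n-1,k-1). LHS = 2·15 = 30; RHS = 6·5 = 30.
Final answer: True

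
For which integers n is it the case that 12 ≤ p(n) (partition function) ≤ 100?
7, 8, 9, 10, 11, 12
Tabulating p(n) via p(n) = p(n−1) + p(n−2) − p(n−5) − p(n−7) + …: p(6)=11; p(7)=15; p(8)=22; p(9)=30; p(10)=42; p(11)=56; p(12)=77; p(13)=101. So valid n = 7, 8, 9, 10, 11, 12.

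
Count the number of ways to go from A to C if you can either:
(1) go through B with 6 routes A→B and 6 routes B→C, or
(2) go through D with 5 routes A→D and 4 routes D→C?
Route via B: 6×6=36. Route via D: 5×4=20. Total: 56.
Final answer: 56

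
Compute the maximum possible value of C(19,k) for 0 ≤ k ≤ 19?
92,378

Reasoning: Maximum at k = 9 or k = 10: C(19,9) = 92,378.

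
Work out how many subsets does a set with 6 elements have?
64

Explanation: Each element can be included or excluded: 2^6 = 64.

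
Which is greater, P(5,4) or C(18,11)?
C(18,11)

Reasoning: P(5,4)=120, C(18,11)=31,824.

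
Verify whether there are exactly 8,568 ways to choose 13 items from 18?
True

Solution: C(18,13) = 8,568.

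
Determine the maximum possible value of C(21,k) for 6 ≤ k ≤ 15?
352,716

Solution: C(21,k) is maximised at the centre of the row: C(21,10) = 352,716.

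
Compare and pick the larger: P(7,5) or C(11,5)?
P(7,5)=2,520, C(11,5)=462.

Answer: P(7,5)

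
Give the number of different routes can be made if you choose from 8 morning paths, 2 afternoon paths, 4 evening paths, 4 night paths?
256

Reasoning: By the multiplication principle: 8 × 2 × 4 × 4 = 256.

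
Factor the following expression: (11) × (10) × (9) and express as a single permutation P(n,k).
P(11,3) = 11!/(8)!

Solution: Product of 3 consecutive descending integers starting at 11: P(11,3) = 11!/8! = 990.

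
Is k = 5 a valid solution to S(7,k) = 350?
No

Reasoning: S(7,5) = 5·S(6,5) + S(6,4) = 5·15 + 65 = 140, which does not equal 350.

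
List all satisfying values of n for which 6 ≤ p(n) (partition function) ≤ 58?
5, 6, 7, 8, 9, 10, 11

Solution: Tabulating p(n) via p(n) = p(n−1) + p(n−2) − p(n−5) − p(n−7) + …: p(4)=5; p(5)=7; p(6)=11; p(7)=15; p(8)=22; p(9)=30; p(10)=42; p(11)=56; p(12)=77. So valid n = 5, 6, 7, 8, 9, 10, 11.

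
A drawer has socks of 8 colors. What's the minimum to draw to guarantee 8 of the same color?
Worst case: 7 of each = 56. One more: 57.

Answer: 57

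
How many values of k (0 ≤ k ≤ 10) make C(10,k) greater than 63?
Row 10 is unimodal and symmetric about k=10/2. C(10,2)=45 ≤ 63; C(10,3)=120 > 63; by symmetry C(10,k) > 63 for k = 3..7. That's 7 - 3 + 1 = 5 values.

Answer: 5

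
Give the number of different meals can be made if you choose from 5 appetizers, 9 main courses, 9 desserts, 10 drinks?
4,050
By the multiplication principle: 5 × 9 × 9 × 10 = 4,050.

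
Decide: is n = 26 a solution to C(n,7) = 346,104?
No
C(26,7) = 26·25·24·23·22·21·20/7! = 3,315,312,000/5,040 = 657,800, which does not equal 346,104.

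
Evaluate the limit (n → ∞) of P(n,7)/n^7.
1
P(n,7) = n(n-1)···(n-6) ≈ n^7 for large n. Limit = 1.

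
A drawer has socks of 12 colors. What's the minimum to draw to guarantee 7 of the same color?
73

Worst case: 6 of each = 72. One more: 73.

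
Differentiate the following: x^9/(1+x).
(9x^8(1+x) - x^9)/(1+x)²

Solution: Quotient rule: [9x^{8}(1+x) - x^9]/(1+x)².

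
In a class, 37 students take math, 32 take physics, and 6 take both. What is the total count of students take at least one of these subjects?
|A∪B| = |A|+|B|-|A∩B| = 37+32-6 = 63.
Final answer: 63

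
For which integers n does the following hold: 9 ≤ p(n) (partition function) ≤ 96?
6, 7, 8, 9, 10, 11, 12

Explanation: Tabulating p(n) via p(n) = p(n−1) + p(n−2) − p(n−5) − p(n−7) + …: p(5)=7; p(6)=11; p(7)=15; p(8)=22; p(9)=30; p(10)=42; p(11)=56; p(12)=77; p(13)=101. So valid n = 6, 7, 8, 9, 10, 11, 12.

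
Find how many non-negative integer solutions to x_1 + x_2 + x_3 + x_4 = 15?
816
C(15+4-1, 4-1) = 816.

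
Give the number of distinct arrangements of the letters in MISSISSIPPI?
34,650

Working:
Word has 11 letters (M=1, I=4, S=4, P=2). Arrangements: 11!/Π(k!) = 34,650.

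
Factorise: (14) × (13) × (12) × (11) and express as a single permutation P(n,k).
P(14,4) = 14!/(10)!

Solution: Product of 4 consecutive descending integers starting at 14: P(14,4) = 14!/10! = 24,024.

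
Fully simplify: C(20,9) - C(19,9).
75,582

Working:
C(20,9) - C(19,9) = C(19,8) = 75,582.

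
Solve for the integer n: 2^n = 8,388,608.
8,388,608 = 1,024 × 1,024 × 8 = 2^10 × 2^10 × 2^3 = 2^23, so n = 23.
Final answer: 23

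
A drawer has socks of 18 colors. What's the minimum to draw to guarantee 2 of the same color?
Worst case: 1 of each = 18. One more: 19.
Final answer: 19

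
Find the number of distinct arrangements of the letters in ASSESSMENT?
75,600

Word has 10 letters (A=1, S=4, E=2, M=1, N=1, T=1). Arrangements: 10!/Π(k!) = 75,600.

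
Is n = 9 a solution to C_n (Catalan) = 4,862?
C_9 = C(18,9)/(9+1) = 48,620/10 = 4,862, which equals 4,862.

Answer: Yes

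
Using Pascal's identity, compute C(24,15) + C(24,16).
2,042,975

Solution: C(24,15) + C(24,16) = C(25,16) = 2,042,975.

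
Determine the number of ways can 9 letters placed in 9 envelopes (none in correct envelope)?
133,496

Explanation: Using D(n) = (n-1)[D(n-1) + D(n-2)]:
D(9) = (9-1) × [D(8) + D(7)]
      = 8 × [14833 + 1854]
      = 8 × 16687
      = 133,496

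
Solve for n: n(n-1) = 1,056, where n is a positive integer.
33

Reasoning: n² − n − 1,056 = 0, so n = (1 ± √(1 + 4·1,056))/2 = (1 ± √4,225)/2 = (1 ± 65)/2, i.e. n = 33 or n = -32. Taking the positive root, n = 33 (check: 33×32 = 1,056).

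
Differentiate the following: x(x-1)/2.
(2x - 1)/2

d/dx[(x-0)(x-1)] = (x-1) + (x-0) = 2x - 1. Dividing by 2 gives (2x - 1)/2.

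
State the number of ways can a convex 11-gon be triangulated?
4,862

Reasoning: Using the Catalan number formula: C_n = C(2n, n) / (n+1)
C_9 = C(18, 9) / (9+1)
     = 48620 / 10
     = 4,862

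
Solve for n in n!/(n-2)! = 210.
15

n!/(n-2)! = n×(n-1), a product of 2 consecutive integers ≈ (n−0.5)^2. 210^(1/2) + 0.5 ≈ 15.0; check n = 15: 15×14 = 210 ✓. So n = 15.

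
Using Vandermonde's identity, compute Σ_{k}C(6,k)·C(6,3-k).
= C(6+6,3) = C(12,3) = 220.

Answer: 220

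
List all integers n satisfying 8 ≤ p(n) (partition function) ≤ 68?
6, 7, 8, 9, 10, 11

Tabulating p(n) via p(n) = p(n−1) + p(n−2) − p(n−5) − p(n−7) + …: p(5)=7; p(6)=11; p(7)=15; p(8)=22; p(9)=30; p(10)=42; p(11)=56; p(12)=77. So valid n = 6, 7, 8, 9, 10, 11.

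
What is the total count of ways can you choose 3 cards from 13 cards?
286
C(13,3) = 13! / (3! × (13-3)!)
         = 13! / (3! × 10!)
         = 286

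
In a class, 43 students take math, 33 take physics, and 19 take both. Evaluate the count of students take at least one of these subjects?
57
|A∪B| = |A|+|B|-|A∩B| = 43+33-19 = 57.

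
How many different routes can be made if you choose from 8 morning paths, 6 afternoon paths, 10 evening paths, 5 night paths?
2,400

Working:
By the multiplication principle: 8 × 6 × 10 × 5 = 2,400.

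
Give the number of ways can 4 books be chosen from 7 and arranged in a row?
P(7,4) = 7!/(7-4)! = 840.

Answer: 840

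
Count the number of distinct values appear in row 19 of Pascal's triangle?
Row 19 has entries C(19,0)..C(19,19); by symmetry C(19,k)=C(19,19-k), giving 10 distinct values.
Final answer: 10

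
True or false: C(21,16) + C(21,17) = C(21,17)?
False

Reasoning: Pascal's identity gives C(22,17) = 26,334, whereas C(21,17) = 5,985.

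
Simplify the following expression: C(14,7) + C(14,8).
6,435

Solution: By Pascal's identity: C(15,8) = 6,435.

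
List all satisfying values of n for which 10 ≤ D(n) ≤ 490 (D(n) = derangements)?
5, 6

Reasoning: Using D(n) = (n−1)[D(n−1) + D(n−2)] with D(1)=0, D(2)=1: D(4)=9; D(5)=44; D(6)=265; D(7)=1,854. So valid n = 5, 6.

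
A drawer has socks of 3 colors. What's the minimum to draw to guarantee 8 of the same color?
Worst case: 7 of each = 21. One more: 22.

Answer: 22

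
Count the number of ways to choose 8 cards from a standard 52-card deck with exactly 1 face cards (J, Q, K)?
12 face cards and 40 non-face cards: C(12,1) × C(40,7) = 12 × 18,643,560 = 223,722,720.

Answer: 223,722,720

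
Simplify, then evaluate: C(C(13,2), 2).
3,003
C(13,2) = 78, then C(78, 2) = 3,003.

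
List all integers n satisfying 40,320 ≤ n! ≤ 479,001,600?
8, 9, 10, 11, 12

Working:
n! is strictly increasing; 8! = 40,320 and 12! = 479,001,600, so valid n = 8, 9, 10, 11, 12.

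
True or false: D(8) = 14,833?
True
Derangements of 8 elements: D(8) = (8-1)·[D(7) + D(6)] = 7·[1,854 + 265] = 14,833.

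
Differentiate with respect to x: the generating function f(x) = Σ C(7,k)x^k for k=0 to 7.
Σ k·C(7,k)x^(k-1) for k=1 to 7

Explanation: Term-by-term differentiation gives Σ k·C(7,k)x^{k-1} for k=1 to 7.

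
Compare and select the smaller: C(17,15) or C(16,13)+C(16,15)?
C(17,15)

Reasoning: C(17,15)=136; C(16,13)+C(16,15)=560+16=576.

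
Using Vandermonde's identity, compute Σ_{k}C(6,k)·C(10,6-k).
8,008

Explanation: = C(6+10,6) = C(16,6) = 8,008.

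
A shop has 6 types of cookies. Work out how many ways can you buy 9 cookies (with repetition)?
2,002

Explanation: Stars and bars: C(9+6-1, 9) = C(14, 9) = 2,002.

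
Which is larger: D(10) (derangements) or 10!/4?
D(10)

Working:
D(10) = (10-1)·[D(9) + D(8)] = 9·[133,496 + 14,833] = 1,334,961; 10!/4 = 3,628,800/4 = 907,200.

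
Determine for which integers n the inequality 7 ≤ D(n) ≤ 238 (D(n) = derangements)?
4, 5

Using D(n) = (n−1)[D(n−1) + D(n−2)] with D(1)=0, D(2)=1: D(3)=2; D(4)=9; D(5)=44; D(6)=265. So valid n = 4, 5.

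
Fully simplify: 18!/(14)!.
73,440

Working:
This equals 18×17×...×15 = 73,440.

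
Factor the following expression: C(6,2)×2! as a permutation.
P(6,2)

Solution: C(6,2)×2! = [6!/(2!(4)!)]×2! = 6!/(4)! = P(6,2) = 30.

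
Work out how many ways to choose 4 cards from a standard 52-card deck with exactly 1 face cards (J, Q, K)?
118,560

Explanation: 12 face cards and 40 non-face cards: C(12,1) × C(40,3) = 12 × 9,880 = 118,560.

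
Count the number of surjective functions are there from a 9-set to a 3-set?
18,150

Explanation: Onto functions = 3! × S(9,3)
First compute S(9,3) via recurrence:
Using the Stirling recurrence: S(n,k) = k·S(n-1,k) + S(n-1,k-1)
S(9,3) = 3·S(8,3) + S(8,2)
         = 3·966 + 127
         = 2898 + 127
         = 3,025
Then: 6 × 3025 = 18,150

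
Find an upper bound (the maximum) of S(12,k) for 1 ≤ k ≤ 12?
1,379,400

Solution: Row S(12,k) for k = 1..12 (via S(n,k) = k·S(n−1,k) + S(n−1,k−1)): 1, 2,047, 86,526, 611,501, 1,379,400, 1,323,652, 627,396, 159,027, 22,275, 1,705, 66, 1. The row is unimodal; maximum at k = 5: 1,379,400.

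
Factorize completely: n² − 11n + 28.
(n − 4)(n − 7)

Seek roots whose sum is 11 and product is 28: (4, 7). So n² − 11n + 28 = (n − 4)(n − 7).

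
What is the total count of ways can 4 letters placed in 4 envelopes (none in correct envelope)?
Using D(n) = (n-1)[D(n-1) + D(n-2)]:
D(4) = (4-1) × [D(3) + D(2)]
      = 3 × [2 + 1]
      = 3 × 3
      = 9
Final answer: 9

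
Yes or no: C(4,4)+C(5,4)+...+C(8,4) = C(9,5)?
Yes

Solution: Hockey stick identity gives Σ = C(9,5) = 126; RHS C(9,5) = 126.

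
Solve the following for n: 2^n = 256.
2^8 = 256, so n = 8.
Final answer: 8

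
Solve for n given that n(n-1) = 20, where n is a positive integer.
n² − n − 20 = 0, so n = (1 ± √(1 + 4·20))/2 = (1 ± √81)/2 = (1 ± 9)/2, i.e. n = 5 or n = -4. Taking the positive root, n = 5 (check: 5×4 = 20).

Answer: 5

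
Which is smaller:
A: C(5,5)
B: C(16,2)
A
A=C(5,5)=1, B=C(16,2)=120.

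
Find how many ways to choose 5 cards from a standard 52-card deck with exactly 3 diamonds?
13 diamonds and 39 non-diamonds: C(13,3) × C(39,2) = 286 × 741 = 211,926.

Answer: 211,926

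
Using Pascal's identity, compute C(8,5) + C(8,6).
C(8,5) + C(8,6) = C(9,6) = 84.

Answer: 84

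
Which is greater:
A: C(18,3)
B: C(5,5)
A

Solution: A=C(18,3)=816, B=C(5,5)=1.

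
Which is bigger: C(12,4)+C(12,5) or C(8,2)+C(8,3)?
First=1,287, Second=84.
Final answer: C(12,4)+C(12,5)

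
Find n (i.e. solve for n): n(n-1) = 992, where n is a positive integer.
n² − n − 992 = 0, so n = (1 ± √(1 + 4·992))/2 = (1 ± √3,969)/2 = (1 ± 63)/2, i.e. n = 32 or n = -31. Taking the positive root, n = 32 (check: 32×31 = 992).
Final answer: 32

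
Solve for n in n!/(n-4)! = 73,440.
18

Explanation: n!/(n-4)! = n×(n-1)×(n-2)×(n-3), a product of 4 consecutive integers ≈ (n−1.5)^4. 73,440^(1/4) + 1.5 ≈ 18.0; check n = 18: 18×17×16×15 = 73,440 ✓. So n = 18.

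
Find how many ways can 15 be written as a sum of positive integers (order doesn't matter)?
176

Working:
Pentagonal recurrence p(n) = p(n−1) + p(n−2) − p(n−5) − p(n−7) + …: p(15) = p(14) + p(13) − p(10) − p(8) + p(3) + p(0) = 135 + 101 − 42 − 22 + 3 + 1 = 176.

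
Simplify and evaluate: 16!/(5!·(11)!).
4,368

Reasoning: This is C(16,5) = 4,368.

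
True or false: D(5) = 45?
Derangements of 5 elements: D(5) = (5-1)·[D(4) + D(3)] = 4·[9 + 2] = 44.

Answer: False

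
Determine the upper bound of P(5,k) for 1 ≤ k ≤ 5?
120

Reasoning: P(5,k) increases in k, so maximum at k = 5: 5! = 120.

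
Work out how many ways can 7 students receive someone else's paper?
1,854
Using D(n) = (n-1)[D(n-1) + D(n-2)]:
D(7) = (7-1) × [D(6) + D(5)]
      = 6 × [265 + 44]
      = 6 × 309
      = 1,854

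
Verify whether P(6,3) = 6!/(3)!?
Permutation formula P(n,k) = n!/(n-k)!: 6!/3! = 720/6 = 120 = P(6,3). The statement holds.

Answer: True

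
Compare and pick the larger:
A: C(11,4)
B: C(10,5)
A

Solution: A=C(11,4)=330, B=C(10,5)=252.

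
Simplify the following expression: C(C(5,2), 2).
45
C(5,2) = 10, then C(10, 2) = 45.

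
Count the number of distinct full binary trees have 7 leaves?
132

Explanation: Using the Catalan number formula: C_n = C(2n, n) / (n+1)
C_6 = C(12, 6) / (6+1)
     = 924 / 7
     = 132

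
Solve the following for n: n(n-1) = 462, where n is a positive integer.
22
n² − n − 462 = 0, so n = (1 ± √(1 + 4·462))/2 = (1 ± √1,849)/2 = (1 ± 43)/2, i.e. n = 22 or n = -21. Taking the positive root, n = 22 (check: 22×21 = 462).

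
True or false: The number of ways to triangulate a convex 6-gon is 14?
True

Explanation: Triangulations of a convex 6-gon are counted by the Catalan number C_4: C_4 = C(8,4)/(4+1) = 70/5 = 14.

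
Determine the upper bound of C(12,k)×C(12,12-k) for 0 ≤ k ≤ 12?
853,776

Explanation: C(12,k)·C(12,12-k) = C(12,k)², maximised at the centre k = 6: C(12,6)² = 853,776.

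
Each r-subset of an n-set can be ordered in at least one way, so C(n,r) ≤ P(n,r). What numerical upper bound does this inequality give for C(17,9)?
8,821,612,800
P(17,9) = 17·16·15·14·13·12·11·10·9 = 8,821,612,800, so C(17,9) ≤ 8,821,612,800. (The bound is loose by a factor of 9! = 362,880: C(17,9) = 8,821,612,800/362,880 = 24,310.)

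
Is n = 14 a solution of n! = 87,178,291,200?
Yes
14! = 14·13! = 14·6,227,020,800 = 87,178,291,200, which equals 87,178,291,200.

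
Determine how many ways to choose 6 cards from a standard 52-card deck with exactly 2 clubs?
6,415,578

Working:
13 clubs and 39 non-clubs: C(13,2) × C(39,4) = 78 × 82251 = 6,415,578.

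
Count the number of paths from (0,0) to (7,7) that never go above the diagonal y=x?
429

Counted by the Catalan number C_7: C_7 = C(14,7)/(7+1) = 3,432/8 = 429.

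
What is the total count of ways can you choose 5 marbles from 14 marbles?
2,002

Working:
C(14,5) = 14! / (5! × (14-5)!)
         = 14! / (5! × 9!)
         = 2,002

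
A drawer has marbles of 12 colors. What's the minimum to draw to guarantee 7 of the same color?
Worst case: 6 of each = 72. One more: 73.

Answer: 73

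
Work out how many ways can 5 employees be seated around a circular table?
24

Explanation: Circular arrangements: (5-1)! = 24.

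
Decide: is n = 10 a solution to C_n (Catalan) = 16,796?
C_10 = C(20,10)/(10+1) = 184,756/11 = 16,796, which equals 16,796.
Final answer: Yes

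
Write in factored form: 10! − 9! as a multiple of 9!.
10! − 9! = 10·9! − 9! = (10 − 1)·9! = 9 × 9! = 3,265,920.
Final answer: 9 × 9! = 3,265,920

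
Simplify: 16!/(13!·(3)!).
560

This is C(16,13) = 560.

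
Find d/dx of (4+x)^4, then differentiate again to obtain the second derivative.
12(4+x)^2

Working:
First derivative: 4(4+x)^{3}. Second derivative: 4·3·(4+x)^{2} = 12(4+x)^{2}.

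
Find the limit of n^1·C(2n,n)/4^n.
∞

Reasoning: C(2n,n) ~ 4^n/√(πn), so n^1·C(2n,n)/4^n ~ n^(1 − 1/2)/√π → ∞.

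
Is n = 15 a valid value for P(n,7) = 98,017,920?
P(15,7) = 15·14·13·12·11·10·9 = 32,432,400, which does not equal 98,017,920.

Answer: No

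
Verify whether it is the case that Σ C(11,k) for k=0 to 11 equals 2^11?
True

Solution: Binomial theorem: Σ C(11,k) = (1+1)^11 = 2^11 = 2,048; RHS 2^11 = 2,048.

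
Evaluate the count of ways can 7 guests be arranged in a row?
5,040

Explanation: Arrangements of 7 distinct objects: 7! = 5,040.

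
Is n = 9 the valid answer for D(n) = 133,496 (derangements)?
Yes

Solution: D(9) = (9-1)·[D(8) + D(7)] = 8·[14,833 + 1,854] = 133,496, which equals 133,496.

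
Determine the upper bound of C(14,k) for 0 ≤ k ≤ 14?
3,432

Reasoning: Maximum at k = 7: C(14,7) = 3,432.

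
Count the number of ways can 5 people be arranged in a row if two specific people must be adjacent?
48

Treat pair as unit: (5-1)! arrangements × 2 internal orders = 48.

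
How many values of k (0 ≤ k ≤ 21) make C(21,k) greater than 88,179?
8

Row 21 is unimodal and symmetric about k=21/2. C(21,6)=54,264 ≤ 88,179; C(21,7)=116,280 > 88,179; by symmetry C(21,k) > 88,179 for k = 7..14. That's 14 - 7 + 1 = 8 values.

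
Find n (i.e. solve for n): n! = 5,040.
7

Explanation: n! is strictly increasing. 5! = 120, 6! = 720, 7! = 5,040 ✓. So n = 7.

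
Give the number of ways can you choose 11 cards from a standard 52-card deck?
60,403,728,840

C(52,11) = 60,403,728,840.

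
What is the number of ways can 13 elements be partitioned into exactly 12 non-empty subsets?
78

Working:
This equals S(13,12), the Stirling number of the 2nd kind.
Using the Stirling recurrence: S(n,k) = k·S(n-1,k) + S(n-1,k-1)
S(13,12) = 12·S(12,12) + S(12,11)
         = 12·1 + 66
         = 12 + 66
         = 78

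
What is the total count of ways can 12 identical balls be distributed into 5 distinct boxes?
C(12+5-1, 5-1) = C(16, 4) = 1,820.

Answer: 1,820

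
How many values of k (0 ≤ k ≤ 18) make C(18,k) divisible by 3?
Checking C(18,k) mod 3 for k = 0..18: divisible at k = 1, 2, 3, 4, 5, 6, 7, 8, 10, 11, 12, 13, 14, 15, 16, 17. That's 16 values.

Answer: 16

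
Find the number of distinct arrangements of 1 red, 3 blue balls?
4

Solution: Multinomial: 4!/(1! × 3!) = 4.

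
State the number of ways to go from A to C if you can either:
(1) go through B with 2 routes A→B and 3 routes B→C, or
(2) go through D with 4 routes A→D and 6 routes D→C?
30

Reasoning: Route via B: 2×3=6. Route via D: 4×6=24. Total: 30.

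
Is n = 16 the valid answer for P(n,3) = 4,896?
No

Working:
P(16,3) = 16·15·14 = 3,360, which does not equal 4,896.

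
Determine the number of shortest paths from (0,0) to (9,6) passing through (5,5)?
1,260

To (5,5): C(10,5)=252. From there: C(5,4)=5. Total: 1,260.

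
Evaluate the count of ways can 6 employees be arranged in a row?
720

Working:
Arrangements of 6 distinct objects: 6! = 720.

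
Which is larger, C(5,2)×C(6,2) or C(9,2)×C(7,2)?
C(9,2)×C(7,2)

Explanation: C(5,2)×C(6,2)=150, C(9,2)×C(7,2)=756.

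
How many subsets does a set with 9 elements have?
512
Each element can be included or excluded: 2^9 = 512.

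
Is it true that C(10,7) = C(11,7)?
LHS = C(10,7) = 120; RHS = C(11,7) = 330. 120 ≠ 330, so the statement does not hold.
Final answer: False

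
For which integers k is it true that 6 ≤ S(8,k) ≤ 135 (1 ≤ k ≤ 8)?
2, 7
S(8,1)=1; S(8,2)=127; S(8,3)=966; S(8,4)=1,701; S(8,5)=1,050; S(8,6)=266; S(8,7)=28; S(8,8)=1. So valid k = 2, 7.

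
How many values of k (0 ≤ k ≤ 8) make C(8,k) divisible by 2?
7

Solution: Checking C(8,k) mod 2 for k = 0..8: divisible at k = 1, 2, 3, 4, 5, 6, 7. That's 7 values.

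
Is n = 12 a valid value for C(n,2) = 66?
Yes

Explanation: C(12,2) = 12·11/2! = 132/2 = 66, which equals 66.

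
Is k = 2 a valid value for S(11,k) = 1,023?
S(11,2) = 2·S(10,2) + S(10,1) = 2·511 + 1 = 1,023, which equals 1,023.

Answer: Yes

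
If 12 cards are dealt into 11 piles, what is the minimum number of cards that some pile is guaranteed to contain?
Pigeonhole: ⌈12/11⌉ = 2.

Answer: 2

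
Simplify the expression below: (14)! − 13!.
(14)! − 13! = (14)·13! − 13! = (14−1)·13! = 13·13! = 80,951,270,400.

Answer: 80,951,270,400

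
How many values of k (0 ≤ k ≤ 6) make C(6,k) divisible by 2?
3

Solution: Checking C(6,k) mod 2 for k = 0..6: divisible at k = 1, 3, 5. That's 3 values.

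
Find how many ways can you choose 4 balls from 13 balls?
715

C(13,4) = 13! / (4! × (13-4)!)
         = 13! / (4! × 9!)
         = 715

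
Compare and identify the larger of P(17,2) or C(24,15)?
C(24,15)

Reasoning: P(17,2)=272, C(24,15)=1,307,504.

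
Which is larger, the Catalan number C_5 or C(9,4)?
C(9,4)

C_5 = C(10,5)/(5+1) = 252/6 = 42; C(9,4) = 126.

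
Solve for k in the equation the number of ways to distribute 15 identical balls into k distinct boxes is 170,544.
8
Stars and bars: the count is C(15+k−1, k−1), increasing in k. k=6: C(20,5) = 15,504, k=7: C(21,6) = 54,264, k=8: C(22,7) = 170,544 ✓. So k = 8.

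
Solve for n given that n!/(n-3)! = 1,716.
n!/(n-3)! = n×(n-1)×(n-2), a product of 3 consecutive integers ≈ (n−1)^3. 1,716^(1/3) + 1 ≈ 13.0; check n = 13: 13×12×11 = 1,716 ✓. So n = 13.

Answer: 13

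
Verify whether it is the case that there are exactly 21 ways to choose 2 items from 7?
C(7,2) = 21.

Answer: True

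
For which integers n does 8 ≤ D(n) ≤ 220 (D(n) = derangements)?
4, 5

Using D(n) = (n−1)[D(n−1) + D(n−2)] with D(1)=0, D(2)=1: D(3)=2; D(4)=9; D(5)=44; D(6)=265. So valid n = 4, 5.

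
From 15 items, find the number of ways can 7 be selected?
C(15,7) = 15! / (7! × (15-7)!)
         = 15! / (7! × 8!)
         = 6,435
Final answer: 6,435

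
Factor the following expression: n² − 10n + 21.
(n − 3)(n − 7)

Working:
Seek roots whose sum is 10 and product is 21: (3, 7). So n² − 10n + 21 = (n − 3)(n − 7).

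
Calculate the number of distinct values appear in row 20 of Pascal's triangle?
11
Row 20 has entries C(20,0)..C(20,20); by symmetry C(20,k)=C(20,20-k), giving 11 distinct values.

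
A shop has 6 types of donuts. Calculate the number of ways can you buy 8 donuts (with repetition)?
1,287
Stars and bars: C(8+6-1, 8) = C(13, 8) = 1,287.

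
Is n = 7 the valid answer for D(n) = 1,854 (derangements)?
D(7) = (7-1)·[D(6) + D(5)] = 6·[265 + 44] = 1,854, which equals 1,854.

Answer: Yes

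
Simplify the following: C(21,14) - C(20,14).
77,520
C(21,14) - C(20,14) = C(20,13) = 77,520.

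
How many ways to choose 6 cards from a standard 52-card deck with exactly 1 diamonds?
7,484,841

Working:
13 diamonds and 39 non-diamonds: C(13,1) × C(39,5) = 13 × 575757 = 7,484,841.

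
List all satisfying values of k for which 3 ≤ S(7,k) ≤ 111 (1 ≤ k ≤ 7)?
2, 6

S(7,1)=1; S(7,2)=63; S(7,3)=301; S(7,4)=350; S(7,5)=140; S(7,6)=21; S(7,7)=1. So valid k = 2, 6.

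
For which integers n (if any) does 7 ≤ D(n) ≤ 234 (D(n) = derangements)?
4, 5

Solution: Using D(n) = (n−1)[D(n−1) + D(n−2)] with D(1)=0, D(2)=1: D(3)=2; D(4)=9; D(5)=44; D(6)=265. So valid n = 4, 5.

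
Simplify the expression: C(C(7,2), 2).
210

C(7,2) = 21, then C(21, 2) = 210.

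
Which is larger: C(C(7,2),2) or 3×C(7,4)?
C(C(7,2),2)=210, 3×C(7,4)=105.

Answer: C(C(7,2),2)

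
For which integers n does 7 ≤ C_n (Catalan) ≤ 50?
4, 5

Working:
C_3=5; C_4=14; C_5=42; C_6=132. So valid n = 4, 5.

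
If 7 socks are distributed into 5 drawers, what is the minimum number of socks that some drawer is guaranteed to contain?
Pigeonhole: ⌈7/5⌉ = 2.

Answer: 2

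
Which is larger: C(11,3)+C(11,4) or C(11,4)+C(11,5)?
C(11,4)+C(11,5)
First=495, Second=792.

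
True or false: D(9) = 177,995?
False

Explanation: Derangements of 9 elements: D(9) = (9-1)·[D(8) + D(7)] = 8·[14,833 + 1,854] = 133,496.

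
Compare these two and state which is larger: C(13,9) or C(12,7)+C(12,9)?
C(12,7)+C(12,9)
C(13,9)=715; C(12,7)+C(12,9)=792+220=1,012.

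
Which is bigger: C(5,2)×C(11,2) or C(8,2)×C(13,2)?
C(8,2)×C(13,2)

Solution: C(5,2)×C(11,2)=550, C(8,2)×C(13,2)=2,184.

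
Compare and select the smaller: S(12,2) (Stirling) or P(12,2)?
P(12,2)

Explanation: S(12,2) = 2·S(11,2) + S(11,1) = 2·1,023 + 1 = 2,047; P(12,2) = 132.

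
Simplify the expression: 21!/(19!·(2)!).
210

Working:
This is C(21,19) = 210.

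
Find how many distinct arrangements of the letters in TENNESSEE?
3,780

Working:
Word has 9 letters (T=1, E=4, N=2, S=2). Arrangements: 9!/Π(k!) = 3,780.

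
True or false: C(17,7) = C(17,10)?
True

Working:
C(17,7) = C(17,17-7) by the symmetry property; both equal 19,448.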